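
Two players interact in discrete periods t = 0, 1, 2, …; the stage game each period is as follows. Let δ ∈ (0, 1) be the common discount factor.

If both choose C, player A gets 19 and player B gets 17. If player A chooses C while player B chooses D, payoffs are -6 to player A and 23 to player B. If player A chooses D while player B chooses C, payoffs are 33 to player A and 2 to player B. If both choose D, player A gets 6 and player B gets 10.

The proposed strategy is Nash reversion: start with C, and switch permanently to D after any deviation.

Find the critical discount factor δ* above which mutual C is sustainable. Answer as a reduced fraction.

14/27

player A's threshold: (33−19)/(33−6) = 14/27.
player B's threshold: (23−17)/(23−10) = 6/13.
14/27 > 6/13, so player A binds and δ* = 14/27.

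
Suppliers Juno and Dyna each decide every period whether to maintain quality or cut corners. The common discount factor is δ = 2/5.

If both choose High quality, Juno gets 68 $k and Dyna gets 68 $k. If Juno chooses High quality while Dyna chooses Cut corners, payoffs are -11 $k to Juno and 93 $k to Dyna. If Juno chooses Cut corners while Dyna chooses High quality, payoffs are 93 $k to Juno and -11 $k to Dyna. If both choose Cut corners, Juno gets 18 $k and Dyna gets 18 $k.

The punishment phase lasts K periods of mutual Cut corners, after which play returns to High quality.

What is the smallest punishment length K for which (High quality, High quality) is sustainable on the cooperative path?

2

No profitable deviation requires (68−18)(δ+…+δ^K) ≥ 93−68, i.e. δ+…+δ^K ≥ 1/2 ≈ 0.5000.
With δ = 2/5, the partial sums are K=1: 0.4000, K=2: 0.5600.
K = 2 is the first length at which the sum reaches 0.5000.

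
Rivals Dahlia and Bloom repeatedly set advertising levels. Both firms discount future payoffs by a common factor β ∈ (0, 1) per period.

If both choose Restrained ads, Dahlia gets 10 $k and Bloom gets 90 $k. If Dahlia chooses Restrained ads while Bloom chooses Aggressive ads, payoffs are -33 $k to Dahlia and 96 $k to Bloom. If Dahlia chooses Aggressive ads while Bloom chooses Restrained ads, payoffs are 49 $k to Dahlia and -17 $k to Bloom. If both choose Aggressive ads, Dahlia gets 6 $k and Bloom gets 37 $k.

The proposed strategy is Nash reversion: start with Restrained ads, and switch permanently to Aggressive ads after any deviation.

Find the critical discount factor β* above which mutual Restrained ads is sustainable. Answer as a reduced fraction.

39/43

Dahlia's threshold: (49−10)/(49−6) = 39/43.
Bloom's threshold: (96−90)/(96−37) = 6/59.
39/43 > 6/59, so Dahlia binds and β* = 39/43.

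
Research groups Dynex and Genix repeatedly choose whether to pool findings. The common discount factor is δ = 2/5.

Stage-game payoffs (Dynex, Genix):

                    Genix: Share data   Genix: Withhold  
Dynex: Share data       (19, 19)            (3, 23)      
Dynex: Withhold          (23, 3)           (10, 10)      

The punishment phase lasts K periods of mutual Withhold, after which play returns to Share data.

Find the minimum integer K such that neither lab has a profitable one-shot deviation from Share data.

No profitable deviation requires (19−10)(δ+…+δ^K) ≥ 23−19, i.e. δ+…+δ^K ≥ 4/9 ≈ 0.4444.
With δ = 2/5, the partial sums are K=1: 0.4000, K=2: 0.5600.
K = 2 is the first length at which the sum reaches 0.4444.

2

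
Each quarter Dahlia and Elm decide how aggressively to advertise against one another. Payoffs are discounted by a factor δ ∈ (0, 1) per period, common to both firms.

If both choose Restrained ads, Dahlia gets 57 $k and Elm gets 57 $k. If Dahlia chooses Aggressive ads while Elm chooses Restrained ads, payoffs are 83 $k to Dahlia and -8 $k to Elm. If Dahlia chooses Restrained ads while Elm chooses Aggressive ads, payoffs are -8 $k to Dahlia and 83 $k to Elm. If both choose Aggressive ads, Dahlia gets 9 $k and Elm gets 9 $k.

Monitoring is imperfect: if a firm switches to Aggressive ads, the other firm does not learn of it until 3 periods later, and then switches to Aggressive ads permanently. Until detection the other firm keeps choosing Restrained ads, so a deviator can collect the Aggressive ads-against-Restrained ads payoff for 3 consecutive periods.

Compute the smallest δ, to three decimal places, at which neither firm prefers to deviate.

Deviating for the 3 undetected periods gains 83−57 = 26 per period over cooperation, then loses 57−9 = 48 per period forever once punishment starts.
Gain: 26(1 + δ + … + δ^2); loss: 48·δ^3/(1−δ).
No profitable deviation ⇔ 26(1−δ^3) ≤ 48·δ^3, i.e. δ^3 ≥ 26/(26+48) = 13/37.
Hence δ ≥ (13/37)^(1/3) ≈ 0.706.

0.706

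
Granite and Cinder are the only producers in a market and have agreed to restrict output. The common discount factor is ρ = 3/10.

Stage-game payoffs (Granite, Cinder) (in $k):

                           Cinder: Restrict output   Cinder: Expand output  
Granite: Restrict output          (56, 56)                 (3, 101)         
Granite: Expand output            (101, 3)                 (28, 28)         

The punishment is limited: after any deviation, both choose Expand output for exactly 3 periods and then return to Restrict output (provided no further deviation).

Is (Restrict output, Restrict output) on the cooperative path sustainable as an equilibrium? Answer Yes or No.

No

Comparing payoff streams over the 4 periods until play realigns: cooperate → 56(1+ρ+…+ρ^3); deviate → 101 + 28(ρ+…+ρ^3).
Cooperation is sustained iff (56−28)(ρ+…+ρ^3) ≥ 101−56.
ρ+…+ρ^3 = 3/10·(1−(3/10)^3)/(1−3/10) = 0.4170, and (101−56)/(56−28) = 1.6071.
0.4170 < 1.6071, so cooperation is not sustainable.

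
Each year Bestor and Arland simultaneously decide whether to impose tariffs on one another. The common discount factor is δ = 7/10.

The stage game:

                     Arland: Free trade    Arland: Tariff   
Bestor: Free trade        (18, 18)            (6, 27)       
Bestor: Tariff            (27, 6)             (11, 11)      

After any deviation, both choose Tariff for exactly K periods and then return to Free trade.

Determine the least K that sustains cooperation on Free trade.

3

No profitable deviation requires (18−11)(δ+…+δ^K) ≥ 27−18, i.e. δ+…+δ^K ≥ 9/7 ≈ 1.2857.
With δ = 7/10, the partial sums are K=1: 0.7000, K=2: 1.1900, K=3: 1.5330.
K = 3 is the first length at which the sum reaches 1.2857.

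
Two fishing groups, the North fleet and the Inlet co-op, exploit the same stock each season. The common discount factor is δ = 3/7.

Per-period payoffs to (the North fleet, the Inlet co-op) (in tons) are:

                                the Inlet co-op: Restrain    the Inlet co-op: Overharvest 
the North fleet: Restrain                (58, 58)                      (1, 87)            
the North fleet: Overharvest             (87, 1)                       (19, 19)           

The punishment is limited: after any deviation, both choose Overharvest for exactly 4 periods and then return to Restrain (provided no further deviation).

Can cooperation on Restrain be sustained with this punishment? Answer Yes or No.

A one-shot deviation gives 87 now, then 19 for 4 periods, then back to 58.
Gain from deviating: (87−58) today; loss: (58−19) in each of the next 4 periods.
No-deviation condition: (58−19)(δ+…+δ^4) ≥ 87−58, i.e. δ+…+δ^4 ≥ 29/39.
At δ = 3/7: δ+…+δ^4 = 0.7247 < 0.7436.
So cooperation is not sustainable.

No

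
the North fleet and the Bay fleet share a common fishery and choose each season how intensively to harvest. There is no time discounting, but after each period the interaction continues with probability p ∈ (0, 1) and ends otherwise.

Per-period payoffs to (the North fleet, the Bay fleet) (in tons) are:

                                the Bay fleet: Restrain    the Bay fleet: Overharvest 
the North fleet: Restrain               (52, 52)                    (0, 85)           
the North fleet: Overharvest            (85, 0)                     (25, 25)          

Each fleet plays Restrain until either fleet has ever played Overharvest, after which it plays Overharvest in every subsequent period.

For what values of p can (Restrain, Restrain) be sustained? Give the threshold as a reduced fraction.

11/20

Expected cooperation value is 52 + p·52 + p²·52 + … = 52/(1−p); deviation gives 85 + p·25/(1−p).
52 ≥ 85(1−p) + 25p ⇒ 60p ≥ 33 ⇒ p ≥ 33/60 = 11/20.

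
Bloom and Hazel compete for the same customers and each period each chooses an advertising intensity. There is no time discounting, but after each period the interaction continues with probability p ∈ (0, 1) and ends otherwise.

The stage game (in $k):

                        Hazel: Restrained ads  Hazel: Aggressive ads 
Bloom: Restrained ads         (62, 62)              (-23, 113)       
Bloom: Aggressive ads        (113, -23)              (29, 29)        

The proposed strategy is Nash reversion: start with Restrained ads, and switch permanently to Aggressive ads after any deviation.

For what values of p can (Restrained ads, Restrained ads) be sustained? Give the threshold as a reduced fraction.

Expected cooperation value is 62 + p·62 + p²·62 + … = 62/(1−p); deviation gives 113 + p·29/(1−p).
62 ≥ 113(1−p) + 29p ⇒ 84p ≥ 51 ⇒ p ≥ 51/84 = 17/28.

17/28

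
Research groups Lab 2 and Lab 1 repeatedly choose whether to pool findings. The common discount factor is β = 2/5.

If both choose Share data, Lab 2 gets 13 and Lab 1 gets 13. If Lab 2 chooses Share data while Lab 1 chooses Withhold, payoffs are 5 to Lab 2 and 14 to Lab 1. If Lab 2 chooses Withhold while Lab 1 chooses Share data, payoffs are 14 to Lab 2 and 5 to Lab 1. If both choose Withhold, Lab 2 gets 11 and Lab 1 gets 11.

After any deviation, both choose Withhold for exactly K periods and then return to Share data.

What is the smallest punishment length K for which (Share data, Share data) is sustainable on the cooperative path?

2

IC: β(1−β^K)/(1−β) ≥ (14−13)/(13−11) = 1/2.
With β = 2/5: need 1 − β^K ≥ 1/2·(1−2/5)/(2/5), i.e. β^K ≤ 0.2500.
Since (2/5)^1 = 0.4000 and (2/5)^2 = 0.1600, the smallest such K is 2.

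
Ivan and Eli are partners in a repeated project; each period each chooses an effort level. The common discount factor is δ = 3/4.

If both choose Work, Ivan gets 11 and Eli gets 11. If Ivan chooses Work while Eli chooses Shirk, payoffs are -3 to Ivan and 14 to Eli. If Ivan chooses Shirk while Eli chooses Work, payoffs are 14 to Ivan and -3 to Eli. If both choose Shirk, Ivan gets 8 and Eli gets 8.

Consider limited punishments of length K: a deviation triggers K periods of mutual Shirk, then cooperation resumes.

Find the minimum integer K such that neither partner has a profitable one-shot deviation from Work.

2

Need Σ_{k=1}^{K} δ^k ≥ (14−11)/(11−8) = 1.0000 at δ = 3/4.
At K = 1 the sum is 0.7500 < 1.0000; at K = 2 it is 1.3125 ≥ 1.0000.
So the minimum punishment length is K = 2.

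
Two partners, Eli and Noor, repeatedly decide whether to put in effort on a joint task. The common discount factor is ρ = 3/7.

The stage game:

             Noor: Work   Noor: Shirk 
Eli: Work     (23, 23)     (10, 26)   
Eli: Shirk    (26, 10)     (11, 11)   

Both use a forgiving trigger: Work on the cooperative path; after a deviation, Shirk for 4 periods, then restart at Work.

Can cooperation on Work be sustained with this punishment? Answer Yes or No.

Yes

A one-shot deviation gives 26 now, then 11 for 4 periods, then back to 23.
Gain from deviating: (26−23) today; loss: (23−11) in each of the next 4 periods.
No-deviation condition: (23−11)(ρ+…+ρ^4) ≥ 26−23, i.e. ρ+…+ρ^4 ≥ 1/4.
At ρ = 3/7: ρ+…+ρ^4 = 0.7247 ≥ 0.2500.
So cooperation is sustainable.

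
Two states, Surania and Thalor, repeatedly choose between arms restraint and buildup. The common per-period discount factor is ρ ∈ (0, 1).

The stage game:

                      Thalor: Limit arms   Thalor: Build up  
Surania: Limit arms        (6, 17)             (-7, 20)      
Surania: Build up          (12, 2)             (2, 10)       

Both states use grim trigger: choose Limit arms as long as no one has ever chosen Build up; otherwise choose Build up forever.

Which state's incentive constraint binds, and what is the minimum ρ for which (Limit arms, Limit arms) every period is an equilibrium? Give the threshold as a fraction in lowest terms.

Surania: cooperation gives 6 each period; deviation gives 12 once then 2 forever.
  6/(1−ρ) ≥ 12 + 2ρ/(1−ρ) ⇒ ρ ≥ 6/10 = 3/5.
Thalor: cooperation gives 17 each period; deviation gives 20 once then 10 forever.
  ρ ≥ 3/10.
Both must hold, so the binding constraint is Surania's: ρ ≥ 3/5.

Surania; ρ ≥ 3/5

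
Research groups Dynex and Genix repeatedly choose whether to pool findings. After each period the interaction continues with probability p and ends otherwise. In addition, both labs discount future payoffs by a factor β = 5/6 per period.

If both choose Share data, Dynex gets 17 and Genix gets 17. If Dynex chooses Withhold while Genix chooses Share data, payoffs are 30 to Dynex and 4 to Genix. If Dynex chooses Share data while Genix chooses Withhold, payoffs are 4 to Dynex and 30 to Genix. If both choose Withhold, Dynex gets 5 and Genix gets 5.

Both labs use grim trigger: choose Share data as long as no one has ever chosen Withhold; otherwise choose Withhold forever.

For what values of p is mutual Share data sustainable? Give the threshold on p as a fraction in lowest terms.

With continuation probability p and discount β, the effective per-period discount factor is βp.
Grim-trigger IC: βp ≥ (30−17)/(30−5) = 13/25.
So p ≥ (13/25)/(5/6) = 78/125.

78/125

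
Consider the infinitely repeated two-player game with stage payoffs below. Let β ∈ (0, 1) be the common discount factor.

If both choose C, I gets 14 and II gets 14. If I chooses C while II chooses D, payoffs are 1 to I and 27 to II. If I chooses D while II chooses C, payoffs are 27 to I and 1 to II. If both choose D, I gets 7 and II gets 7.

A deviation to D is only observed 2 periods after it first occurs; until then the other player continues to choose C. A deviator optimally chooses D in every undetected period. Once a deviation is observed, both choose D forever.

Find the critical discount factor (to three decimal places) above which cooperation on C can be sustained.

0.806

Deviating for the 2 undetected periods gains 27−14 = 13 per period over cooperation, then loses 14−7 = 7 per period forever once punishment starts.
Gain: 13(1 + β + … + β^1); loss: 7·β^2/(1−β).
No profitable deviation ⇔ 13(1−β^2) ≤ 7·β^2, i.e. β^2 ≥ 13/(13+7) = 13/20.
Hence β ≥ (13/20)^(1/2) ≈ 0.806.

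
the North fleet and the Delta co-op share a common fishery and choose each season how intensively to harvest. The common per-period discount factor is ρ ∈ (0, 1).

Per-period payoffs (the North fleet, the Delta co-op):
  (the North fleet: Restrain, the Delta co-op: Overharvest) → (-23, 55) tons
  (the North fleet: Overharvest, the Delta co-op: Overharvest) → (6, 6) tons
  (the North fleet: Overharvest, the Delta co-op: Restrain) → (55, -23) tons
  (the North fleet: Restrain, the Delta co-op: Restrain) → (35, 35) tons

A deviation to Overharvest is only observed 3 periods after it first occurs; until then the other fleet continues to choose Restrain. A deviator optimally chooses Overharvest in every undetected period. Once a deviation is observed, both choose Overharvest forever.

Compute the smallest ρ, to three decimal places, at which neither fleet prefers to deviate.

Deviating for the 3 undetected periods gains 55−35 = 20 per period over cooperation, then loses 35−6 = 29 per period forever once punishment starts.
Gain: 20(1 + ρ + … + ρ^2); loss: 29·ρ^3/(1−ρ).
No profitable deviation ⇔ 20(1−ρ^3) ≤ 29·ρ^3, i.e. ρ^3 ≥ 20/(20+29) = 20/49.
Hence ρ ≥ (20/49)^(1/3) ≈ 0.742.

0.742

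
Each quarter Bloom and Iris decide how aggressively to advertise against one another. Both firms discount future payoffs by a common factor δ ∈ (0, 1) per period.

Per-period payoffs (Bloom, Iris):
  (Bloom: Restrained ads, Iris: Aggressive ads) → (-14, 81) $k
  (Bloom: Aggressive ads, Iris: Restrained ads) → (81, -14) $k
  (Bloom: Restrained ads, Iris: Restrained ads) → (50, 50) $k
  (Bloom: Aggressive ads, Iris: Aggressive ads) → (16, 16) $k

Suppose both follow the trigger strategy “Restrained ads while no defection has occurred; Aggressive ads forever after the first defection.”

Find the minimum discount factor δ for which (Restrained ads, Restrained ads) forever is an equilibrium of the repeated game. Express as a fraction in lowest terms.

Under grim trigger the critical discount factor is (T−C)/(T−P) with T = 81, C = 50, P = 16.
δ* = (81−50)/(81−16) = 31/65.

31/65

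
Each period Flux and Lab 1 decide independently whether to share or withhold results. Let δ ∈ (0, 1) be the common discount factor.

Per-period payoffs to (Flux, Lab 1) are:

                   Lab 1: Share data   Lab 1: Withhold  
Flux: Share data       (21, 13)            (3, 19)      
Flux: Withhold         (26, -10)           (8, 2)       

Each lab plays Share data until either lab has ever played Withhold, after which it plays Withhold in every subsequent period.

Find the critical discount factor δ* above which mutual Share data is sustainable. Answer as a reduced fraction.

6/17

For Flux: deviation gain 26−21 = 5, per-period punishment loss 21−8 = 13. IC gives δ ≥ 5/18.
For Lab 1: gain 6, loss 11 per period, so δ ≥ 6/17.
The tighter constraint is Lab 1's, so cooperation needs δ ≥ 6/17.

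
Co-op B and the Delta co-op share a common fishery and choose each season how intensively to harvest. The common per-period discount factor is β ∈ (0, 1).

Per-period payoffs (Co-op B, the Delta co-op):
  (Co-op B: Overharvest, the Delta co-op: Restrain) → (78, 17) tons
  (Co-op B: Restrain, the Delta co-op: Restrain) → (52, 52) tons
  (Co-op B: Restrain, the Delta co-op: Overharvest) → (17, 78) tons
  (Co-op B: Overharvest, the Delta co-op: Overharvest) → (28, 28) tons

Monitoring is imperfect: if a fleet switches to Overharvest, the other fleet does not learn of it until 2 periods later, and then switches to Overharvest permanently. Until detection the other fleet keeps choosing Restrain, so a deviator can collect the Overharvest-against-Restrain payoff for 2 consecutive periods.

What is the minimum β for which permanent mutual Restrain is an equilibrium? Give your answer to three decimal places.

0.721

A deviator earns 78 for 2 periods, then 28 forever; cooperating earns 52 forever. Multiplying the IC by (1−β):
52 ≥ 78(1−β^2) + 28β^2, so 50·β^2 ≥ 26 and β^2 ≥ 13/25.
β ≥ (13/25)^(1/2) ≈ 0.721.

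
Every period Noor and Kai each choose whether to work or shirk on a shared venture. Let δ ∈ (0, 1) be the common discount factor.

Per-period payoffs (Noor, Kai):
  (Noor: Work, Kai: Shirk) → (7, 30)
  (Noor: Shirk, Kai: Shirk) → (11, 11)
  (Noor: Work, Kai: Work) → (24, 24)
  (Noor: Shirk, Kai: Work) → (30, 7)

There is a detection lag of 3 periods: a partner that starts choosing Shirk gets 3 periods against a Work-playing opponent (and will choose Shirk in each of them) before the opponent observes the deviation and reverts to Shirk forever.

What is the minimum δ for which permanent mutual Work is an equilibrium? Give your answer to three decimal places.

0.681

Deviating for the 3 undetected periods gains 30−24 = 6 per period over cooperation, then loses 24−11 = 13 per period forever once punishment starts.
Gain: 6(1 + δ + … + δ^2); loss: 13·δ^3/(1−δ).
No profitable deviation ⇔ 6(1−δ^3) ≤ 13·δ^3, i.e. δ^3 ≥ 6/(6+13) = 6/19.
Hence δ ≥ (6/19)^(1/3) ≈ 0.681.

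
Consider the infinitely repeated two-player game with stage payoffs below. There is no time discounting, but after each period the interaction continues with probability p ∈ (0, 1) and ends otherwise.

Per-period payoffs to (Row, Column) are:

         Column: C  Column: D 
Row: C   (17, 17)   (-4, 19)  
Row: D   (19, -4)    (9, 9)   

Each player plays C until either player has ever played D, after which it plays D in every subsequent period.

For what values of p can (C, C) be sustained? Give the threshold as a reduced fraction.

With no time discounting, the continuation probability p plays the role of the discount factor.
Grim-trigger IC: 17/(1−p) ≥ 19 + 9p/(1−p) ⇒ p ≥ (19−17)/(19−9) = 1/5.

1/5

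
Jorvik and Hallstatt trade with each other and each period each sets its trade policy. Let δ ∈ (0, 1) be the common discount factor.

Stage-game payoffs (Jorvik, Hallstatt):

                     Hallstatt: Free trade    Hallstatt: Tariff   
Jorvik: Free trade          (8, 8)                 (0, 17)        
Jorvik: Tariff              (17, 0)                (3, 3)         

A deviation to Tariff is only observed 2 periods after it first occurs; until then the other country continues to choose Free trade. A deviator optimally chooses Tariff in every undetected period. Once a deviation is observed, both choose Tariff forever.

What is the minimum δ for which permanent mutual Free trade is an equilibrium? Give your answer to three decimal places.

0.802

A deviator earns 17 for 2 periods, then 3 forever; cooperating earns 8 forever. Multiplying the IC by (1−δ):
8 ≥ 17(1−δ^2) + 3δ^2, so 14·δ^2 ≥ 9 and δ^2 ≥ 9/14.
δ ≥ (9/14)^(1/2) ≈ 0.802.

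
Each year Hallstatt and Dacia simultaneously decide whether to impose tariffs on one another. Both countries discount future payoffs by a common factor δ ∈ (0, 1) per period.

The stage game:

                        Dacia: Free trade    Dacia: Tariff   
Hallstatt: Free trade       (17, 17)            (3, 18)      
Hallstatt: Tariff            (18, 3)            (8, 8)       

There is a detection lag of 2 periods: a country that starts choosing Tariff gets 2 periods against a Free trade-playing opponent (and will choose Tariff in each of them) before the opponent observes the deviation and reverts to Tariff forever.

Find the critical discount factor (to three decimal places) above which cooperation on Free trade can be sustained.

0.316

The best deviation is to choose Tariff for all 2 undetected periods, earning 18 each, then 8 forever once detected.
Deviation value: 18(1−δ^2)/(1−δ) + 8δ^2/(1−δ); cooperation value: 17/(1−δ).
IC: 17 ≥ 18(1−δ^2) + 8δ^2 = 18 − 10δ^2.
So δ^2 ≥ 1/10, giving δ ≥ (1/10)^(1/2) ≈ 0.316.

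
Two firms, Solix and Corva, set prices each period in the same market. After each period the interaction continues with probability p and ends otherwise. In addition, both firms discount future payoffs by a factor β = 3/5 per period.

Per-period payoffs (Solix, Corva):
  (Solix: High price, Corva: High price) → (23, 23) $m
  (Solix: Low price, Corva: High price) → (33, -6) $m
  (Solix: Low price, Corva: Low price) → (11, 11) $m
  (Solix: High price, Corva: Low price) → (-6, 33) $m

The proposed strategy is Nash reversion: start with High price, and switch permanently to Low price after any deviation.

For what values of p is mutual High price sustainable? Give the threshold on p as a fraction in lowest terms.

25/33

Expected continuation weight on next period's payoff is β·p = 3/5·p, which plays the role of the discount factor.
Cooperation requires 3/5·p ≥ (33−23)/(33−11) = 5/11, hence p ≥ 25/33.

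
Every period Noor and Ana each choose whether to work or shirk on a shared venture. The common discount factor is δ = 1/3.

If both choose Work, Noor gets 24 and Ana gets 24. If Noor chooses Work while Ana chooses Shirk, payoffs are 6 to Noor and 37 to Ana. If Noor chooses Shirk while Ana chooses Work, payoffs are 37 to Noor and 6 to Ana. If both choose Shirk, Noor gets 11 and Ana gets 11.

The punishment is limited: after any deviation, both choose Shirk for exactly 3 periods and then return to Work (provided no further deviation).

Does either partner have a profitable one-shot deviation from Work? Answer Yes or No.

Comparing payoff streams over the 4 periods until play realigns: cooperate → 24(1+δ+…+δ^3); deviate → 37 + 11(δ+…+δ^3).
Cooperation is sustained iff (24−11)(δ+…+δ^3) ≥ 37−24.
δ+…+δ^3 = 1/3·(1−(1/3)^3)/(1−1/3) = 0.4815, and (37−24)/(24−11) = 1.0000.
0.4815 < 1.0000, so cooperation is not sustainable.

Yes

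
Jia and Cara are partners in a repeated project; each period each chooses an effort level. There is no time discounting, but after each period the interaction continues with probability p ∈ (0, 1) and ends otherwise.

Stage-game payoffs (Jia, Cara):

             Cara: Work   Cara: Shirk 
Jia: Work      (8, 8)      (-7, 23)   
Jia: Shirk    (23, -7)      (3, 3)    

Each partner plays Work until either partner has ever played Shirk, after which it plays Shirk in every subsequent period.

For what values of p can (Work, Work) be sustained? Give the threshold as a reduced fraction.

With no time discounting, the continuation probability p plays the role of the discount factor.
Grim-trigger IC: 8/(1−p) ≥ 23 + 3p/(1−p) ⇒ p ≥ (23−8)/(23−3) = 3/4.

3/4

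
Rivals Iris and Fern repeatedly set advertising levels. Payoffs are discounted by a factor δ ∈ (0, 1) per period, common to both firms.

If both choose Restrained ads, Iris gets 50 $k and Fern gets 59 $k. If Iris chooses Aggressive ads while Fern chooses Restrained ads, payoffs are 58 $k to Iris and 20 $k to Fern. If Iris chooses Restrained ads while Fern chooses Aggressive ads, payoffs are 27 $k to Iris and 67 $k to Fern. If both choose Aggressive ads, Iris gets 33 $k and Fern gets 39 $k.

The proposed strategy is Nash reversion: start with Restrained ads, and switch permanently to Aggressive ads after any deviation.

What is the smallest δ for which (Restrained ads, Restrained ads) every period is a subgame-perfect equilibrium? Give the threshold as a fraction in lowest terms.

For Iris: deviation gain 58−50 = 8, per-period punishment loss 50−33 = 17. IC gives δ ≥ 8/25.
For Fern: gain 8, loss 20 per period, so δ ≥ 8/28 = 2/7.
The tighter constraint is Iris's, so cooperation needs δ ≥ 8/25.

8/25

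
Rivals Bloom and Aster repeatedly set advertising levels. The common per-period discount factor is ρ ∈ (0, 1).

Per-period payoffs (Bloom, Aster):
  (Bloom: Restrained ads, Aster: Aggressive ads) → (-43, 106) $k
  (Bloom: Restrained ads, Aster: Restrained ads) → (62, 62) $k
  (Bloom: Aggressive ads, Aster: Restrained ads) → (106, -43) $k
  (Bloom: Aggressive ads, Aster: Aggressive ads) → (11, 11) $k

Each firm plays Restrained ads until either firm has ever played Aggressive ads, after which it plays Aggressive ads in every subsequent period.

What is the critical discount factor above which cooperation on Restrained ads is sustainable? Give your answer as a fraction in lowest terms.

44/95

62/(1−ρ) ≥ 106 + 11ρ/(1−ρ)
62 ≥ 106 − 95ρ
ρ ≥ 44/95.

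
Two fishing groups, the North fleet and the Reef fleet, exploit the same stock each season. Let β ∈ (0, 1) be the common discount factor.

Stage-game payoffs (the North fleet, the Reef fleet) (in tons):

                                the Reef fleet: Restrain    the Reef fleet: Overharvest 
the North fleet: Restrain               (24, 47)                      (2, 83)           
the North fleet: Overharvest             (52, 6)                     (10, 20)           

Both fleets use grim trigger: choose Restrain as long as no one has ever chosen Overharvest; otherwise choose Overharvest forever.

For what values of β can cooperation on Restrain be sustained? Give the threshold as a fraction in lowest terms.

the North fleet's threshold: (52−24)/(52−10) = 2/3.
the Reef fleet's threshold: (83−47)/(83−20) = 4/7.
2/3 > 4/7, so the North fleet binds and β* = 2/3.

2/3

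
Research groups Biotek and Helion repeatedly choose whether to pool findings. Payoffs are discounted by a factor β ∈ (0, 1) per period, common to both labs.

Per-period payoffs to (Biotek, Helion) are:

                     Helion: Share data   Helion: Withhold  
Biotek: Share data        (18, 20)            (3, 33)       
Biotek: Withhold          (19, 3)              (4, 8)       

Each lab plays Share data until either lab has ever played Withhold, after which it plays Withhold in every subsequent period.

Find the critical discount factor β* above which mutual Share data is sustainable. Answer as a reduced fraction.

Biotek: cooperation gives 18 each period; deviation gives 19 once then 4 forever.
  18/(1−β) ≥ 19 + 4β/(1−β) ⇒ β ≥ 1/15.
Helion: cooperation gives 20 each period; deviation gives 33 once then 8 forever.
  β ≥ 13/25.
Both must hold, so the binding constraint is Helion's: β ≥ 13/25.

13/25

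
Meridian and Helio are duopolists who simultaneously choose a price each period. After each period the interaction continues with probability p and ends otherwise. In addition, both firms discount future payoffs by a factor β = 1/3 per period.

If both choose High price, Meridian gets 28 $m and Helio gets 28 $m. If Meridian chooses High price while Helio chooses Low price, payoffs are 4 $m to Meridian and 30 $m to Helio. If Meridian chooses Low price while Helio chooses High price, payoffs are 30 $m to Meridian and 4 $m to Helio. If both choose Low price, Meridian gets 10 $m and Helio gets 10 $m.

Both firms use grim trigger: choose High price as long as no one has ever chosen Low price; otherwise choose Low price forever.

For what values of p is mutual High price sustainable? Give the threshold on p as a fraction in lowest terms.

3/10

Expected continuation weight on next period's payoff is β·p = 1/3·p, which plays the role of the discount factor.
Cooperation requires 1/3·p ≥ (30−28)/(30−10) = 1/10, hence p ≥ 3/10.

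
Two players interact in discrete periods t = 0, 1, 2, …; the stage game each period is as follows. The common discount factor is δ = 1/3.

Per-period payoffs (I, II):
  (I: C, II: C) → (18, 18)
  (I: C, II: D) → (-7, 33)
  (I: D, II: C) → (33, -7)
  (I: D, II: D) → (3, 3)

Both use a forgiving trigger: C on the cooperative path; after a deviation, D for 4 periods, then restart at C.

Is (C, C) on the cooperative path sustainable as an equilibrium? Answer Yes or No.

IC: δ+…+δ^4 ≥ (33−18)/(18−3) = 1.
At δ = 1/3: partial sum = 0.4938 < 1.0000. Cooperation not sustainable.

No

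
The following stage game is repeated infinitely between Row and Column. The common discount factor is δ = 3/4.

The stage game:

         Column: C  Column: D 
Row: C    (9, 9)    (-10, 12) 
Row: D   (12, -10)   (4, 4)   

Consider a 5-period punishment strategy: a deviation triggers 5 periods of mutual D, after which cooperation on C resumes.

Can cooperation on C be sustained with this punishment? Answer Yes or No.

A one-shot deviation gives 12 now, then 4 for 5 periods, then back to 9.
Gain from deviating: (12−9) today; loss: (9−4) in each of the next 5 periods.
No-deviation condition: (9−4)(δ+…+δ^5) ≥ 12−9, i.e. δ+…+δ^5 ≥ 3/5.
At δ = 3/4: δ+…+δ^5 = 2.2881 ≥ 0.6000.
So cooperation is sustainable.

Yes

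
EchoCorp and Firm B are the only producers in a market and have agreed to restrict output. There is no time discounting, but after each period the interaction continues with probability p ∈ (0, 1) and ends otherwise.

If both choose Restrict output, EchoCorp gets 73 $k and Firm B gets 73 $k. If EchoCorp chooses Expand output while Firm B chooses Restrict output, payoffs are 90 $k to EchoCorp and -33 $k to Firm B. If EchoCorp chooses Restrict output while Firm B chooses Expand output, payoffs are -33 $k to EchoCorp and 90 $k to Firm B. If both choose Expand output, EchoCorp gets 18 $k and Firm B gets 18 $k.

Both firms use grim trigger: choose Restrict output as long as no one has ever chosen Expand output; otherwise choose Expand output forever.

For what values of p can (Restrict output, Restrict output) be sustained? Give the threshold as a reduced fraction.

17/72

Expected cooperation value is 73 + p·73 + p²·73 + … = 73/(1−p); deviation gives 90 + p·18/(1−p).
73 ≥ 90(1−p) + 18p ⇒ 72p ≥ 17 ⇒ p ≥ 17/72.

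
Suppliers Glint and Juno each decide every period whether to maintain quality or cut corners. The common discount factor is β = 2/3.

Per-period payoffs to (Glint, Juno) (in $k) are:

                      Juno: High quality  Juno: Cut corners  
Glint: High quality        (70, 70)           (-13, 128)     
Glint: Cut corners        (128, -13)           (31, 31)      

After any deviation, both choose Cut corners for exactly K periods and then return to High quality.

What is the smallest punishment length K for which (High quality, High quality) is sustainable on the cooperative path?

4

IC: β(1−β^K)/(1−β) ≥ (128−70)/(70−31) = 58/39.
With β = 2/3: need 1 − β^K ≥ 58/39·(1−2/3)/(2/3), i.e. β^K ≤ 0.2564.
Since (2/3)^3 = 0.2963 and (2/3)^4 = 0.1975, the smallest such K is 4.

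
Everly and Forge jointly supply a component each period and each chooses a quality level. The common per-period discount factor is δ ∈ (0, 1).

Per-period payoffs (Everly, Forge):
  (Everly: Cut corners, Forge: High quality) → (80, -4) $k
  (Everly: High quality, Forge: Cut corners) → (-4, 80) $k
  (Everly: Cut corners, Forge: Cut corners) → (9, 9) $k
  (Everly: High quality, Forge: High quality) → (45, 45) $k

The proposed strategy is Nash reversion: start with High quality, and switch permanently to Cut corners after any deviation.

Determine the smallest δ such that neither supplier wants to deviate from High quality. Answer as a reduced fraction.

One-period gain from deviating is 80 − 45 = 35. The loss is 45 − 9 = 36 in every subsequent period, with present value 36·δ/(1−δ).
Deviation is unprofitable when 36·δ/(1−δ) ≥ 35, i.e. δ/(1−δ) ≥ 35/36.
Equivalently δ ≥ 35/(35+36) = 35/71.

35/71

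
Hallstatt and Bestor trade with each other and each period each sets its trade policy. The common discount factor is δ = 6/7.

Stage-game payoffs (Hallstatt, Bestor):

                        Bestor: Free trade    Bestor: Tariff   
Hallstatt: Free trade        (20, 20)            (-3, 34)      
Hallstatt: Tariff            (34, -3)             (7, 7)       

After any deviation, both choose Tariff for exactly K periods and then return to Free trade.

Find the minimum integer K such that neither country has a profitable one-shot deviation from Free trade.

2

Need Σ_{k=1}^{K} δ^k ≥ (34−20)/(20−7) = 1.0769 at δ = 6/7.
At K = 1 the sum is 0.8571 < 1.0769; at K = 2 it is 1.5918 ≥ 1.0769.
So the minimum punishment length is K = 2.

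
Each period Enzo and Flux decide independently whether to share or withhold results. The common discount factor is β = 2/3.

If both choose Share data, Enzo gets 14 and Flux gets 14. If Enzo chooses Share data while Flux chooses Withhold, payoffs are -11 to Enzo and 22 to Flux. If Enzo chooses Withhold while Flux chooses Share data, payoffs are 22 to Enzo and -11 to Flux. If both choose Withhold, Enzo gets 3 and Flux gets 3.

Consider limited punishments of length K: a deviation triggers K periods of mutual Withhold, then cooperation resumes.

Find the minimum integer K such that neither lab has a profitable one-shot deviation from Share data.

2

IC: β(1−β^K)/(1−β) ≥ (22−14)/(14−3) = 8/11.
With β = 2/3: need 1 − β^K ≥ 8/11·(1−2/3)/(2/3), i.e. β^K ≤ 0.6364.
Since (2/3)^1 = 0.6667 and (2/3)^2 = 0.4444, the smallest such K is 2.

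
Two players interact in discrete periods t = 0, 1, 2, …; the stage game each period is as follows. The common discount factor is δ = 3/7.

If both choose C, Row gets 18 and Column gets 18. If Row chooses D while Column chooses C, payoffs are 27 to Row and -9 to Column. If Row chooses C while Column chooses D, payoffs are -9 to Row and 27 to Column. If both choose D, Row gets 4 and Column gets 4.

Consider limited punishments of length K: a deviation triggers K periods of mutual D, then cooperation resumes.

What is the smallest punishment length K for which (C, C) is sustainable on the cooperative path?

3

IC: δ(1−δ^K)/(1−δ) ≥ (27−18)/(18−4) = 9/14.
With δ = 3/7: need 1 − δ^K ≥ 9/14·(1−3/7)/(3/7), i.e. δ^K ≤ 0.1429.
Since (3/7)^2 = 0.1837 and (3/7)^3 = 0.0787, the smallest such K is 3.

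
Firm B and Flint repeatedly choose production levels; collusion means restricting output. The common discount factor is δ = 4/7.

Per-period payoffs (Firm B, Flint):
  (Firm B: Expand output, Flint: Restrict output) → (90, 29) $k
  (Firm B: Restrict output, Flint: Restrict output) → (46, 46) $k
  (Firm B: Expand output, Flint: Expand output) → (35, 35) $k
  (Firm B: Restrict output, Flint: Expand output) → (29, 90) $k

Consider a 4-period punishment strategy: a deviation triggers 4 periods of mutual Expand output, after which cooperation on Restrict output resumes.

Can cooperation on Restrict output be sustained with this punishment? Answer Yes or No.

No

A one-shot deviation gives 90 now, then 35 for 4 periods, then back to 46.
Gain from deviating: (90−46) today; loss: (46−35) in each of the next 4 periods.
No-deviation condition: (46−35)(δ+…+δ^4) ≥ 90−46, i.e. δ+…+δ^4 ≥ 4.
At δ = 4/7: δ+…+δ^4 = 1.1912 < 4.0000.
So cooperation is not sustainable.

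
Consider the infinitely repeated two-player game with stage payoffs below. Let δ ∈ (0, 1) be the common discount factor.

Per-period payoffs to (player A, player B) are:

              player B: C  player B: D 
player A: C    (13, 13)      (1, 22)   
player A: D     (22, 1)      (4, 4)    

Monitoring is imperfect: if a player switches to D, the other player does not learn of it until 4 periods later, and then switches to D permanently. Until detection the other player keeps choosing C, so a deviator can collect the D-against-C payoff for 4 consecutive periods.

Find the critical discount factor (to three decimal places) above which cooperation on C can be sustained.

0.841

Deviating for the 4 undetected periods gains 22−13 = 9 per period over cooperation, then loses 13−4 = 9 per period forever once punishment starts.
Gain: 9(1 + δ + … + δ^3); loss: 9·δ^4/(1−δ).
No profitable deviation ⇔ 9(1−δ^4) ≤ 9·δ^4, i.e. δ^4 ≥ 9/(9+9) = 1/2.
Hence δ ≥ (1/2)^(1/4) ≈ 0.841.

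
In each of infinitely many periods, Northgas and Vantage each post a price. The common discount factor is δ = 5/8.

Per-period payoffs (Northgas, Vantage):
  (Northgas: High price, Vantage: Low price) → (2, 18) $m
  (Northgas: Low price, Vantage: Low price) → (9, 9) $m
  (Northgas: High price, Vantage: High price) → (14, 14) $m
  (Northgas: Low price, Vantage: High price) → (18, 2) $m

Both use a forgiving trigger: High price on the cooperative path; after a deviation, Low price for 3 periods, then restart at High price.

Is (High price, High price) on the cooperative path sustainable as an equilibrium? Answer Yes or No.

Yes

A one-shot deviation gives 18 now, then 9 for 3 periods, then back to 14.
Gain from deviating: (18−14) today; loss: (14−9) in each of the next 3 periods.
No-deviation condition: (14−9)(δ+…+δ^3) ≥ 18−14, i.e. δ+…+δ^3 ≥ 4/5.
At δ = 5/8: δ+…+δ^3 = 1.2598 ≥ 0.8000.
So cooperation is sustainable.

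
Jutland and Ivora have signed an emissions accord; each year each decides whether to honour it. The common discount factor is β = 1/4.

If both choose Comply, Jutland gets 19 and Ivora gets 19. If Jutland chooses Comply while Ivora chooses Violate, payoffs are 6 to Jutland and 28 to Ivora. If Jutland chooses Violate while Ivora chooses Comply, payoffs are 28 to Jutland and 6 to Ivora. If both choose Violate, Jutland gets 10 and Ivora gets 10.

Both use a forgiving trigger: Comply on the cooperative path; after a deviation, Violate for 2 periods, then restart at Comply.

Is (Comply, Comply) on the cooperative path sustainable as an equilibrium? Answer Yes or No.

IC: β+…+β^2 ≥ (28−19)/(19−10) = 1.
At β = 1/4: partial sum = 0.3125 < 1.0000. Cooperation not sustainable.

No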